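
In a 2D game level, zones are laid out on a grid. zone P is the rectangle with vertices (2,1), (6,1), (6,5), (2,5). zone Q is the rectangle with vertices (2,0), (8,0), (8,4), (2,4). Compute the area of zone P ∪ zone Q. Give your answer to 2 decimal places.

28.00

By inclusion–exclusion:
Individual areas: |zone P| = 16, |zone Q| = 24.
|zone P∩zone Q|: x∈[2,6], y∈[1,4] → 4·3 = 12.
|zone P ∪ zone Q| = 40 − 12 = 28.00.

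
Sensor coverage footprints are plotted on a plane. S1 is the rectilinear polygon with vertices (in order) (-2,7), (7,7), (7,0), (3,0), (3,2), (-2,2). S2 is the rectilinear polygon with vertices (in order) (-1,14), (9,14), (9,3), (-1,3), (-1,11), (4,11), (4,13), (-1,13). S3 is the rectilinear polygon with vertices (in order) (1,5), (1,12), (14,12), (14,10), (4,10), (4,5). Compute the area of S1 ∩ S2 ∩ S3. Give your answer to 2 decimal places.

6.00

The intersection is the polygon with vertices (4,7), (4,5), (1,5), (1,7).
By the shoelace formula its area is 6.00.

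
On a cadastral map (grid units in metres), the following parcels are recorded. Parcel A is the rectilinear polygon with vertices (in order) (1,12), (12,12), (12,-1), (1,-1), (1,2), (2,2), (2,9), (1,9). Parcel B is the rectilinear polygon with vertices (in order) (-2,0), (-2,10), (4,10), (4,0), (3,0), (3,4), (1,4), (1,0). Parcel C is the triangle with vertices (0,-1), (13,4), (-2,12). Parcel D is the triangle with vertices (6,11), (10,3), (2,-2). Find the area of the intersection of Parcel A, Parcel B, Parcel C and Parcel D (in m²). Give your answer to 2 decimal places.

The intersection is the polygon with vertices (4,0.538), (3,0.154), (3,1.25), (4,4.5).
By the shoelace formula its area is 2.53.

2.53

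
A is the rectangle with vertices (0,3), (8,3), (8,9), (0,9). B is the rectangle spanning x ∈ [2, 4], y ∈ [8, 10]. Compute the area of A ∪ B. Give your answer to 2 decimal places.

50.00

By inclusion–exclusion:
Individual areas: |A| = 48, |B| = 4.
|A∩B|: x∈[2,4], y∈[8,9] → 2·1 = 2.
|A ∪ B| = 52 − 2 = 50.00.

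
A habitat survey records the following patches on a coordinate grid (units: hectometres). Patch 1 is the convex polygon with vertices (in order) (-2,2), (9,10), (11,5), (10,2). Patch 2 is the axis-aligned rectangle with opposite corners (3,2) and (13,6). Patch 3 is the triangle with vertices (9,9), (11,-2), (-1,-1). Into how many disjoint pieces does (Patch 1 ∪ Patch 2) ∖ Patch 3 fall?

1

(Patch 1 ∪ Patch 2) ∖ Patch 3 is a single connected region.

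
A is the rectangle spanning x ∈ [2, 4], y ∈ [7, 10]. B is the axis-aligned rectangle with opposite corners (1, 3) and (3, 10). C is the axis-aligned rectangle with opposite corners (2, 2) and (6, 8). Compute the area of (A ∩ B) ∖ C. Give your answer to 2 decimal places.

|A ∩ B| = 3.
|(A ∩ B) ∩ C| = 1.
|(A ∩ B) ∖ C| = 3 − 1 = 2.00.

2.00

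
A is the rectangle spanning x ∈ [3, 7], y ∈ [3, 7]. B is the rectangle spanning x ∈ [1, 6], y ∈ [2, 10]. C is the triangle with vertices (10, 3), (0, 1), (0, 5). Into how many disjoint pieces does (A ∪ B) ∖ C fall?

2

(A ∪ B) ∖ C splits into 2 disjoint pieces (area 31.8, area 0.1).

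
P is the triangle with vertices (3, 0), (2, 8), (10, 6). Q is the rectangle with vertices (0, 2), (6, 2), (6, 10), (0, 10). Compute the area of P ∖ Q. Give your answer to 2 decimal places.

|P| = 31, |P∩Q| = 19.5595.
|P ∖ Q| = |P| − |P∩Q| = 31 − 19.5595 = 11.44.

11.44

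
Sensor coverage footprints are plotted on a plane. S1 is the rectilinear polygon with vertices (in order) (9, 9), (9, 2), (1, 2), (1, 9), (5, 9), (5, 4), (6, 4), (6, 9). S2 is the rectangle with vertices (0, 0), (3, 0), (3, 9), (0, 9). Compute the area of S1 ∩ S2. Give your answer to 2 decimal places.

14.00

The intersection is the polygon with vertices (1,2), (1,9), (3,9), (3,2).
By the shoelace formula its area is 14.00.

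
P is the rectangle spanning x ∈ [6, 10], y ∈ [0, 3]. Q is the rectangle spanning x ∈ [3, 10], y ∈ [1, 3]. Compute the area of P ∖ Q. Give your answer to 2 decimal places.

4.00

|P∩Q|: x∈[6,10], y∈[1,3] → 4·2 = 8.
|P| = 12.
|P ∖ Q| = |P| − |P∩Q| = 12 − 8 = 4.00.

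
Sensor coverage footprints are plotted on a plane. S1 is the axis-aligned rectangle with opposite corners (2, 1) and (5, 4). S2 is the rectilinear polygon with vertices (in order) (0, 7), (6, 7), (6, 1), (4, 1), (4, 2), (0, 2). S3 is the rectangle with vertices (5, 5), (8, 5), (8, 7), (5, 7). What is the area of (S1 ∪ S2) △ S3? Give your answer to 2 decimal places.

|S1 ∪ S2| = 34.
|(S1 ∪ S2) ∩ S3| = 2.
|(S1 ∪ S2) △ S3| = 34 + 6 − 4 = 36.00.

36.00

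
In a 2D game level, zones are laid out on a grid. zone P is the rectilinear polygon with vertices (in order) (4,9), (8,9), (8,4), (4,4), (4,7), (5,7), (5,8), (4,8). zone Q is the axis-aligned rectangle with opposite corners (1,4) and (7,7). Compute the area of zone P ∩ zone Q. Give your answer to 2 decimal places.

The intersection is the polygon with vertices (4,4), (4,7), (5,7), (7,7), (7,4).
By the shoelace formula its area is 9.00.

9.00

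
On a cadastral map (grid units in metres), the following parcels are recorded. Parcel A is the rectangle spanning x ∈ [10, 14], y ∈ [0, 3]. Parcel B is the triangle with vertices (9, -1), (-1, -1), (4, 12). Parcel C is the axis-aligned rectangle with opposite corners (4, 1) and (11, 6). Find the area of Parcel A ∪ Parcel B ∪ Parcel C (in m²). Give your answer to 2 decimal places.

93.65

By inclusion–exclusion:
Individual areas: |Parcel A| = 12, |Parcel B| = 65, |Parcel C| = 35.
|Parcel A∩Parcel B| = 0.
|Parcel A∩Parcel C|: x∈[10,11], y∈[1,3] → 1·2 = 2.
|Parcel B∩Parcel C| = 16.3462.
|Parcel A∩Parcel B∩Parcel C| = 0.
|Parcel A ∪ Parcel B ∪ Parcel C| = 112 − 18.3462 + 0 = 93.65.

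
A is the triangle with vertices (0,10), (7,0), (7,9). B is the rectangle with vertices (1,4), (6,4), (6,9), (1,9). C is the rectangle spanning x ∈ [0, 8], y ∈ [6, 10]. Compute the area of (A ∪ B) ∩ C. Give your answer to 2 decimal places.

21.21

The region (A ∪ B) ∩ C is the polygon with vertices (7,9), (7,6), (1,6), (1,8.571), (0,10).
By the shoelace formula its area is 21.21.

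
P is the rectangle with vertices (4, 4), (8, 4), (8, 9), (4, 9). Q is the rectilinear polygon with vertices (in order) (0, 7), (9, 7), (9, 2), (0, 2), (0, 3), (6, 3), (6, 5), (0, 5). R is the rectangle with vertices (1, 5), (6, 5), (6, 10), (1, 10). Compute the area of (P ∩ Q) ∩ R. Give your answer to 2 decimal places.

The region (P ∩ Q) ∩ R is the polygon with vertices (4,5), (4,7), (6,7), (6,5).
By the shoelace formula its area is 4.00.

4.00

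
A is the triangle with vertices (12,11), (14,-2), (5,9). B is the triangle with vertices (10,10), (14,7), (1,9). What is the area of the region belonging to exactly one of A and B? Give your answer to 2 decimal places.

|A| = 47.5, |B| = 15.5, |A∩B| = 11.9758.
|A △ B| = |A| + |B| − 2·|A∩B| = 47.5 + 15.5 − 23.9516 = 39.05.

39.05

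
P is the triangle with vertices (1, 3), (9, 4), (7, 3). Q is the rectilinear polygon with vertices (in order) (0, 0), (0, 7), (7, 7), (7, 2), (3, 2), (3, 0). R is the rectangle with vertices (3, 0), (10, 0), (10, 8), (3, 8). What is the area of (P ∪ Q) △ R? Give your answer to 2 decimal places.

56.25

|P ∪ Q| = 41.75.
|(P ∪ Q) ∩ R| = 20.75.
|(P ∪ Q) △ R| = 41.75 + 56 − 41.5 = 56.25.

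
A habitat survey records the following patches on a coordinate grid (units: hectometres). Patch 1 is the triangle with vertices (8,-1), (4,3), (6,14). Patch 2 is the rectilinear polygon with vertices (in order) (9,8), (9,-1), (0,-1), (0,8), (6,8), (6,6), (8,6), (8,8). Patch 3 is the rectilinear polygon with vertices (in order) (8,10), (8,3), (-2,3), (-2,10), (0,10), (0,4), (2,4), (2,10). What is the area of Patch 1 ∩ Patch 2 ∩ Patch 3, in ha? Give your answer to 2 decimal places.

11.53

The intersection is the polygon with vertices (4.909,8), (6,8), (6,6), (7.067,6), (7.467,3), (4,3).
By the shoelace formula its area is 11.53.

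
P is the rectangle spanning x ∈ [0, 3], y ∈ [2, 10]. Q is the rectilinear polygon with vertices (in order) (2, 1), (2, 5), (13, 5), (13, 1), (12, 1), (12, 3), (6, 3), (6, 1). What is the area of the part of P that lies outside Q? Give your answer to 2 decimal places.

|P| = 24, |P∩Q| = 3.
|P ∖ Q| = |P| − |P∩Q| = 24 − 3 = 21.00.

21.00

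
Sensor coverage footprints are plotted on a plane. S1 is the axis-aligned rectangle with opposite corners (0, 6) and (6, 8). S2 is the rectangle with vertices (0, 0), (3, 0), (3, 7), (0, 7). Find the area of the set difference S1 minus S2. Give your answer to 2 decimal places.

|S1∩S2|: x∈[0,3], y∈[6,7] → 3·1 = 3.
|S1| = 12.
|S1 ∖ S2| = |S1| − |S1∩S2| = 12 − 3 = 9.00.

9.00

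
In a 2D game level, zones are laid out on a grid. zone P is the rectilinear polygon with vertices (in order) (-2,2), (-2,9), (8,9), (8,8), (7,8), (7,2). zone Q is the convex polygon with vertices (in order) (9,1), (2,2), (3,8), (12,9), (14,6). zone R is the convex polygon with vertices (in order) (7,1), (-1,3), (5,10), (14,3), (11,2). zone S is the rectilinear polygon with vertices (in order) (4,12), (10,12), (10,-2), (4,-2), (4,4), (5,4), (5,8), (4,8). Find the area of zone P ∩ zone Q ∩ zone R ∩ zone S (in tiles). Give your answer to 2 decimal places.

14.96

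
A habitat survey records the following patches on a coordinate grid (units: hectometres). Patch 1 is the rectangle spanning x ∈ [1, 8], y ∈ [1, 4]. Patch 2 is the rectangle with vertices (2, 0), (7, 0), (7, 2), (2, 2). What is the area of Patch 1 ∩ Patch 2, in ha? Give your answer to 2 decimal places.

|Patch 1∩Patch 2|: x∈[2,7], y∈[1,2] → 5·1 = 5.

5.00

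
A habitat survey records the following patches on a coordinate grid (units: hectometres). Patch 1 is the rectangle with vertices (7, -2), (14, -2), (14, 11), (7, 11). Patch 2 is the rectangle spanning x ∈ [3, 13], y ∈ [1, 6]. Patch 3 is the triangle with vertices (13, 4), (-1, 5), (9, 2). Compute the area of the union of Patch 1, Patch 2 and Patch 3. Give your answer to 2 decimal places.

By inclusion–exclusion:
Individual areas: |Patch 1| = 91, |Patch 2| = 50, |Patch 3| = 16.
|Patch 1∩Patch 2|: x∈[7,13], y∈[1,6] → 6·5 = 30.
|Patch 1∩Patch 3| = 8.6857.
|Patch 2∩Patch 3| = 14.1714.
|Patch 1∩Patch 2∩Patch 3| = 8.6857.
|Patch 1 ∪ Patch 2 ∪ Patch 3| = 157 − 52.8571 + 8.6857 = 112.83.

112.83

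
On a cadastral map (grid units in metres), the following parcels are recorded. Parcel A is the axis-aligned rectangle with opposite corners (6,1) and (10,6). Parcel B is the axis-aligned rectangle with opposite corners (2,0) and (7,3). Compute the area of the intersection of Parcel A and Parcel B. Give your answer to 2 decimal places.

2.00

|Parcel A∩Parcel B|: x∈[6,7], y∈[1,3] → 1·2 = 2.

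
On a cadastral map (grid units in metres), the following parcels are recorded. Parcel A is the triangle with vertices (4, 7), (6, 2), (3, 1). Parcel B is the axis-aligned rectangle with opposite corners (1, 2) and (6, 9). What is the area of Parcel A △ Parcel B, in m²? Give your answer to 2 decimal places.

|Parcel A| = 8.5, |Parcel B| = 35, |Parcel A∩Parcel B| = 7.0833.
|Parcel A △ Parcel B| = |Parcel A| + |Parcel B| − 2·|Parcel A∩Parcel B| = 8.5 + 35 − 14.1667 = 29.33.

29.33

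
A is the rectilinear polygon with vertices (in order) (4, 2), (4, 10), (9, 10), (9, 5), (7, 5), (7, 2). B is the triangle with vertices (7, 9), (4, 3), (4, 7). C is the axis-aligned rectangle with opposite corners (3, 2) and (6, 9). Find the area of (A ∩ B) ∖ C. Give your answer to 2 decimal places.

|A ∩ B| = 6.
|(A ∩ B) ∩ C| = 5.3333.
|(A ∩ B) ∖ C| = 6 − 5.3333 = 0.67.

0.67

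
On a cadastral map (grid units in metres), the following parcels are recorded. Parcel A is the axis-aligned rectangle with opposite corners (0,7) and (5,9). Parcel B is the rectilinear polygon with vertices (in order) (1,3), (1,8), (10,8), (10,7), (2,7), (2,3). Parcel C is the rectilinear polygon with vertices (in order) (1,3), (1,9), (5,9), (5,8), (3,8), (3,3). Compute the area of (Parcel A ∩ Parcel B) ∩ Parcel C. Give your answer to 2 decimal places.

|Parcel A ∩ Parcel B| = 4.
|(Parcel A ∩ Parcel B) ∩ Parcel C| = 2.00.

2.00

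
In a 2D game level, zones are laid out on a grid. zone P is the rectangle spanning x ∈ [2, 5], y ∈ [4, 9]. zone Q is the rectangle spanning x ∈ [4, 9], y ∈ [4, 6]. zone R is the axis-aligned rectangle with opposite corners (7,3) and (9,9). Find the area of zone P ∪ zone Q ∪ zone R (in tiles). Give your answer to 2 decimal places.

By inclusion–exclusion:
Individual areas: |zone P| = 15, |zone Q| = 10, |zone R| = 12.
|zone P∩zone Q|: x∈[4,5], y∈[4,6] → 1·2 = 2.
|zone P∩zone R| = 0 (no overlap).
|zone Q∩zone R|: x∈[7,9], y∈[4,6] → 2·2 = 4.
|zone P∩zone Q∩zone R| = 0.
|zone P ∪ zone Q ∪ zone R| = 37 − 6 + 0 = 31.00.

31.00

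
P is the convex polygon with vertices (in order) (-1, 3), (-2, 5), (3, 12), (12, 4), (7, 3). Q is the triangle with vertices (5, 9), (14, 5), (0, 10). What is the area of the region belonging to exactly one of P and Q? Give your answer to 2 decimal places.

66.62

|P| = 69, |Q| = 5.5, |P∩Q| = 3.9396.
|P △ Q| = |P| + |Q| − 2·|P∩Q| = 69 + 5.5 − 7.8791 = 66.62.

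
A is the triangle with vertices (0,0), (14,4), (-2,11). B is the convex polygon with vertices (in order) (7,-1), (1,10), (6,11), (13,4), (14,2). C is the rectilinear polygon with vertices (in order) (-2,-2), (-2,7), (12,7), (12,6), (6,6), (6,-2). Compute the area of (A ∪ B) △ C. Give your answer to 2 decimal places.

|A ∪ B| = 120.1338.
|(A ∪ B) ∩ C| = 45.9948.
|(A ∪ B) △ C| = 120.1338 + 78 − 91.9896 = 106.14.

106.14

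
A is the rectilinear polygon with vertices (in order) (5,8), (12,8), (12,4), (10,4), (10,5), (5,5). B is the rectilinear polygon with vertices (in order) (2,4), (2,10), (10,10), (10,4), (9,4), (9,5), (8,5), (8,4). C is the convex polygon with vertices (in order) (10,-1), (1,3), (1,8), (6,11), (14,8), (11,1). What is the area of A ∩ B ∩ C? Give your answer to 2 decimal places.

15.00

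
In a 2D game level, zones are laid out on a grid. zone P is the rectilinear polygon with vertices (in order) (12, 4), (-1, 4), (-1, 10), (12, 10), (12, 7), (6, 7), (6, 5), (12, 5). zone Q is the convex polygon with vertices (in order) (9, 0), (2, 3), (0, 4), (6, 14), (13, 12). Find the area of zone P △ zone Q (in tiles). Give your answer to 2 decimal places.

75.43

|zone P| = 66, |zone Q| = 103.5, |zone P∩zone Q| = 47.0333.
|zone P △ zone Q| = |zone P| + |zone Q| − 2·|zone P∩zone Q| = 66 + 103.5 − 94.0667 = 75.43.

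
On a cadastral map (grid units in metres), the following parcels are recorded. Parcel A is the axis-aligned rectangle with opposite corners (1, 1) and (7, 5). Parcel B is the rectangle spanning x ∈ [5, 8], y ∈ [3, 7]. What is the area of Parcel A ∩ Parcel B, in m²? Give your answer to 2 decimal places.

|Parcel A∩Parcel B|: x∈[5,7], y∈[3,5] → 2·2 = 4.

4.00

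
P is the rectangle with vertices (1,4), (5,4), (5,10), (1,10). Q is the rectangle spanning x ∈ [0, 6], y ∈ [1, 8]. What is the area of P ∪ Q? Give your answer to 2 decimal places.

50.00

By inclusion–exclusion:
Individual areas: |P| = 24, |Q| = 42.
|P∩Q|: x∈[1,5], y∈[4,8] → 4·4 = 16.
|P ∪ Q| = 66 − 16 = 50.00.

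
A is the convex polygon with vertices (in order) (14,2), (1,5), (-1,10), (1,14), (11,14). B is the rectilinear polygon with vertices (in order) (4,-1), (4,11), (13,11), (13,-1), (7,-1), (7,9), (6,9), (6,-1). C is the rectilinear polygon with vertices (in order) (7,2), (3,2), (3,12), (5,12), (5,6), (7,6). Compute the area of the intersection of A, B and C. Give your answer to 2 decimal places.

8.85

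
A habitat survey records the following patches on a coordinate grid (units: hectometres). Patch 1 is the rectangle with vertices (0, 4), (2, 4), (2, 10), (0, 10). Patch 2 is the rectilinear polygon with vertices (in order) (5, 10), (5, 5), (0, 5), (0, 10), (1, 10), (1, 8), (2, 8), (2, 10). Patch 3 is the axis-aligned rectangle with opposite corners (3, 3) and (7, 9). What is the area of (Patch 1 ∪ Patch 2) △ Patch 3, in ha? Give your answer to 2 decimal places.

35.00

|Patch 1 ∪ Patch 2| = 27.
|(Patch 1 ∪ Patch 2) ∩ Patch 3| = 8.
|(Patch 1 ∪ Patch 2) △ Patch 3| = 27 + 24 − 16 = 35.00.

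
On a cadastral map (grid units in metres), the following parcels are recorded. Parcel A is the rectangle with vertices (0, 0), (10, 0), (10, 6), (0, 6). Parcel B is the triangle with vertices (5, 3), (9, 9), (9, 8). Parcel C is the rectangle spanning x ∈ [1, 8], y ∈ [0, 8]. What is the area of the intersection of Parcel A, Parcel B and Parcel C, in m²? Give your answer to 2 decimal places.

0.60

The intersection is the polygon with vertices (5,3), (7,6), (7.4,6).
By the shoelace formula its area is 0.60.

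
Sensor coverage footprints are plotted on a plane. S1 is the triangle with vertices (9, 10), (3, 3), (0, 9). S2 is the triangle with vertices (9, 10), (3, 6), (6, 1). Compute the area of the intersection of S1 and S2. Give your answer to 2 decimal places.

7.41

The intersection is the polygon with vertices (4.059,4.235), (3,6), (9,10).
By the shoelace formula its area is 7.41.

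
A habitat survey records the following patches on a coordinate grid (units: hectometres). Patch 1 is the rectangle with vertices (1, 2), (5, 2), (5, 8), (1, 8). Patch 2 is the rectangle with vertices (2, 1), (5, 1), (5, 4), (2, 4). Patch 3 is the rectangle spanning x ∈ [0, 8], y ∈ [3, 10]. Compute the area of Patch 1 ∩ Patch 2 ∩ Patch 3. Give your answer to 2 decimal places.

The intersection is the polygon with vertices (2,4), (5,4), (5,3), (2,3).
By the shoelace formula its area is 3.00.

3.00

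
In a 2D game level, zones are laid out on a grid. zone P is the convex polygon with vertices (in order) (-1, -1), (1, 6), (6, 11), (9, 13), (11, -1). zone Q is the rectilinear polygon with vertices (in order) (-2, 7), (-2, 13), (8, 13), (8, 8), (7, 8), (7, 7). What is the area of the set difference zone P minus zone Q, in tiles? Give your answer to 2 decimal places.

|zone P| = 107.5, |zone P∩zone Q| = 16.3333.
|zone P ∖ zone Q| = |zone P| − |zone P∩zone Q| = 107.5 − 16.3333 = 91.17.

91.17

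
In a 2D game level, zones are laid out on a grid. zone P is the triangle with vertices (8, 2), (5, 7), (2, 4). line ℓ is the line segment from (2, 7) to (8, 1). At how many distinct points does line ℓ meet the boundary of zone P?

The segment meets the boundary at (6.5,2.5), (3.5,5.5).

2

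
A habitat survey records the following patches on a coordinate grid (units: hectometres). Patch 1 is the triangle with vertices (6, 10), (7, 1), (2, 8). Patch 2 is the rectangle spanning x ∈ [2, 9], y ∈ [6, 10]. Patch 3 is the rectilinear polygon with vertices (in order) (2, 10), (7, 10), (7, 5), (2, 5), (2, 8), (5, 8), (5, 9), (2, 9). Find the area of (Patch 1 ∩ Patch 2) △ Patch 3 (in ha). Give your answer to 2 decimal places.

14.54

|Patch 1 ∩ Patch 2| = 11.4603.
|(Patch 1 ∩ Patch 2) ∩ Patch 3| = 9.4603.
|(Patch 1 ∩ Patch 2) △ Patch 3| = 11.4603 + 22 − 18.9206 = 14.54.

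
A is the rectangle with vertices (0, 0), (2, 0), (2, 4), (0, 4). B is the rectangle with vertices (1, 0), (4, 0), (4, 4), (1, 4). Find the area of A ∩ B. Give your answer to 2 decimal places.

|A∩B|: x∈[1,2], y∈[0,4] → 1·4 = 4.

4.00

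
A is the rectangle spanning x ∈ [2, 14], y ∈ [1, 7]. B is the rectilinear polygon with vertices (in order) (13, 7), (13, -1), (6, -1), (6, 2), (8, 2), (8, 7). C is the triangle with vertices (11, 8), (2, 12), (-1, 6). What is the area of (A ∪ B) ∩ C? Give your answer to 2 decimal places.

The region (A ∪ B) ∩ C is the polygon with vertices (2,7), (5,7), (2,6.5).
By the shoelace formula its area is 0.75.

0.75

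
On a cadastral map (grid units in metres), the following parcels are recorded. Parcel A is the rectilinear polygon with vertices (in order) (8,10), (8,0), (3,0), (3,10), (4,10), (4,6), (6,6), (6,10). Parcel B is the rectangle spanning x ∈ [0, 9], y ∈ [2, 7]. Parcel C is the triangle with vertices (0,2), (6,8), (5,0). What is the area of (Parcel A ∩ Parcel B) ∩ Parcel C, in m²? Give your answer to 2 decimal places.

9.50

The region (Parcel A ∩ Parcel B) ∩ Parcel C is the polygon with vertices (3,2), (3,5), (4,6), (5.75,6), (5.25,2).
By the shoelace formula its area is 9.50.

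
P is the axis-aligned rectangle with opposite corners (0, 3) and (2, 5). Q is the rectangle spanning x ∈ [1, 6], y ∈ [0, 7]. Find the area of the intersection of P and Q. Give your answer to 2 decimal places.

2.00

|P∩Q|: x∈[1,2], y∈[3,5] → 1·2 = 2.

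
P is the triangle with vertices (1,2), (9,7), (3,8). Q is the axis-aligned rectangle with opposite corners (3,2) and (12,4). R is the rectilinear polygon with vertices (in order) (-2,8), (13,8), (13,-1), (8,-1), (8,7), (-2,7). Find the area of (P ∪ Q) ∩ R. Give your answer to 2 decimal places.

|P ∪ Q| = 36.55.
|(P ∪ Q) ∩ R| = 11.48.

11.48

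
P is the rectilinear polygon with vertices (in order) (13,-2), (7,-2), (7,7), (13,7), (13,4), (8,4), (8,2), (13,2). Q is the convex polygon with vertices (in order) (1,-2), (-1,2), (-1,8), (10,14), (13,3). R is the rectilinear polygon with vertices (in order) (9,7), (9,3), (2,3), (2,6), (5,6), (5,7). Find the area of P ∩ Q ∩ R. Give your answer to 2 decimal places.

The intersection is the polygon with vertices (9,7), (9,4), (8,4), (8,3), (7,3), (7,7).
By the shoelace formula its area is 7.00.

7.00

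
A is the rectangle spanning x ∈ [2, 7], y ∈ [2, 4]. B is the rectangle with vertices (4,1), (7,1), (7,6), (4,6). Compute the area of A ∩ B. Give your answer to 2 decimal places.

|A∩B|: x∈[4,7], y∈[2,4] → 3·2 = 6.

6.00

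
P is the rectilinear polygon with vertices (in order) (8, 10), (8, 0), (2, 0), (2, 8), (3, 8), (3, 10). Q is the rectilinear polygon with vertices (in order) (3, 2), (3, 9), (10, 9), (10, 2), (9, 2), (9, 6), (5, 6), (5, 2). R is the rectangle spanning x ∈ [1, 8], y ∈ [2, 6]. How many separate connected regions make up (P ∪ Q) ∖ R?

(P ∪ Q) ∖ R splits into 2 disjoint pieces (area 32, area 12).

2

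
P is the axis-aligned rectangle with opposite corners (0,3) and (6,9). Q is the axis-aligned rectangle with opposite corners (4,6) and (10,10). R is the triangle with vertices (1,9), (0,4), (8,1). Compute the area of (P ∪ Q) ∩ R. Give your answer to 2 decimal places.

The region (P ∪ Q) ∩ R is the polygon with vertices (2.667,3), (0,4), (1,9), (6,3.286), (6,3).
By the shoelace formula its area is 17.88.

17.88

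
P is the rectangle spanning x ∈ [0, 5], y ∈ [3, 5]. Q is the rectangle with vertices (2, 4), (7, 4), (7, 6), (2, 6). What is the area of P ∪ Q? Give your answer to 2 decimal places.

17.00

By inclusion–exclusion:
Individual areas: |P| = 10, |Q| = 10.
|P∩Q|: x∈[2,5], y∈[4,5] → 3·1 = 3.
|P ∪ Q| = 20 − 3 = 17.00.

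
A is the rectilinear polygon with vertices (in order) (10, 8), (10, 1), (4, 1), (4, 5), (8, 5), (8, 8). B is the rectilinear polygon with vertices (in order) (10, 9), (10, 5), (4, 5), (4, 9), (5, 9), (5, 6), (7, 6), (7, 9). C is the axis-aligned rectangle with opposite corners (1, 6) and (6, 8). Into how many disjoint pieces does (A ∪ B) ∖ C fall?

2

(A ∪ B) ∖ C splits into 2 disjoint pieces (area 39, area 1).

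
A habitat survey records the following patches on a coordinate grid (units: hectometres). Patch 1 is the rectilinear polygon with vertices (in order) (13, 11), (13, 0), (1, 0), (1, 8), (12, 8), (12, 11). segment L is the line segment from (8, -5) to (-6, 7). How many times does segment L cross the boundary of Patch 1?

The segment meets the boundary at (1,1), (2.167,0).

2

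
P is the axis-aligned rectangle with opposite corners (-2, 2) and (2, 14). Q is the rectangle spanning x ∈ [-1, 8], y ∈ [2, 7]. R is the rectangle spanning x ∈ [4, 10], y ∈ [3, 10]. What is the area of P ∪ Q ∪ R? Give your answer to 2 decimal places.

By inclusion–exclusion:
Individual areas: |P| = 48, |Q| = 45, |R| = 42.
|P∩Q|: x∈[-1,2], y∈[2,7] → 3·5 = 15.
|P∩R| = 0 (no overlap).
|Q∩R|: x∈[4,8], y∈[3,7] → 4·4 = 16.
|P∩Q∩R| = 0.
|P ∪ Q ∪ R| = 135 − 31 + 0 = 104.00.

104.00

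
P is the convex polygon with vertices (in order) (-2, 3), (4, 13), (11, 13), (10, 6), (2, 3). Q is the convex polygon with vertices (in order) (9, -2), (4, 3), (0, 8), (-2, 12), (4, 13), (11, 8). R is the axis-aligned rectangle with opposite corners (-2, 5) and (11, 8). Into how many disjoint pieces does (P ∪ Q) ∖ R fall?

(P ∪ Q) ∖ R splits into 2 disjoint pieces (area 56.3796, area 37.6231).

2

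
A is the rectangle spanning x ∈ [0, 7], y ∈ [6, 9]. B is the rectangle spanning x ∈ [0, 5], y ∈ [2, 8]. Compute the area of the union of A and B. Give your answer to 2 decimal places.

41.00

By inclusion–exclusion:
Individual areas: |A| = 21, |B| = 30.
|A∩B|: x∈[0,5], y∈[6,8] → 5·2 = 10.
|A ∪ B| = 51 − 10 = 41.00.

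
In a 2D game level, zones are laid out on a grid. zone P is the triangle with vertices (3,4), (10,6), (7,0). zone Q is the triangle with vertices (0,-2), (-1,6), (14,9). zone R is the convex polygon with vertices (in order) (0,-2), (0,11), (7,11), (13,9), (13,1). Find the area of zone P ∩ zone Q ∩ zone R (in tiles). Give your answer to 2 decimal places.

9.53

The intersection is the polygon with vertices (9.882,5.765), (5.04,1.96), (3,4), (10,6).
By the shoelace formula its area is 9.53.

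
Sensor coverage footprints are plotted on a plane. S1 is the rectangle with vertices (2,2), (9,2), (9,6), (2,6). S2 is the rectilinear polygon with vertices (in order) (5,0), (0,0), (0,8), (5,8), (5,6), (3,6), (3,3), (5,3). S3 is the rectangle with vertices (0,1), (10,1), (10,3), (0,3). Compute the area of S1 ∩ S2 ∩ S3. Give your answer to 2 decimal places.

3.00

The intersection is the polygon with vertices (2,3), (3,3), (5,3), (5,2), (2,2).
By the shoelace formula its area is 3.00.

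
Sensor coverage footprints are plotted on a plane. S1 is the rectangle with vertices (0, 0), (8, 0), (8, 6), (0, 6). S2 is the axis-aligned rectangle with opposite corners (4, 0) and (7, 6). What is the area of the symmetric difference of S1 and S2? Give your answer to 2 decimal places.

|S1∩S2|: x∈[4,7], y∈[0,6] → 3·6 = 18.
|S1 △ S2| = |S1| + |S2| − 2·|S1∩S2| = 48 + 18 − 36 = 30.00.

30.00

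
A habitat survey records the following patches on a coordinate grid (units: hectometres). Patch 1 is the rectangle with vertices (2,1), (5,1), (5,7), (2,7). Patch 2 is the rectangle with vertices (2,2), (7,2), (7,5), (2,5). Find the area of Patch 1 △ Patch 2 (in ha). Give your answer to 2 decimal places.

|Patch 1∩Patch 2|: x∈[2,5], y∈[2,5] → 3·3 = 9.
|Patch 1 △ Patch 2| = |Patch 1| + |Patch 2| − 2·|Patch 1∩Patch 2| = 18 + 15 − 18 = 15.00.

15.00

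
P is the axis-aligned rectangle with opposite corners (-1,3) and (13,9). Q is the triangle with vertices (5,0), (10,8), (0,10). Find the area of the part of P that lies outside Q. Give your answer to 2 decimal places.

46.31

|P| = 84, |P∩Q| = 37.6875.
|P ∖ Q| = |P| − |P∩Q| = 84 − 37.6875 = 46.31.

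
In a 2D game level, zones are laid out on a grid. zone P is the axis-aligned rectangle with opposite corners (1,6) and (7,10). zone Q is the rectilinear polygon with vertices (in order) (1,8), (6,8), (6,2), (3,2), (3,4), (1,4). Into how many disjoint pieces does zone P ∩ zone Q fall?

1

zone P ∩ zone Q is a single connected region.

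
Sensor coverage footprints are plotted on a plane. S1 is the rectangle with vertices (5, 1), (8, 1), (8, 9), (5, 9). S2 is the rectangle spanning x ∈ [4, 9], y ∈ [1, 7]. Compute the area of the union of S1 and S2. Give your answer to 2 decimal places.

By inclusion–exclusion:
Individual areas: |S1| = 24, |S2| = 30.
|S1∩S2|: x∈[5,8], y∈[1,7] → 3·6 = 18.
|S1 ∪ S2| = 54 − 18 = 36.00.

36.00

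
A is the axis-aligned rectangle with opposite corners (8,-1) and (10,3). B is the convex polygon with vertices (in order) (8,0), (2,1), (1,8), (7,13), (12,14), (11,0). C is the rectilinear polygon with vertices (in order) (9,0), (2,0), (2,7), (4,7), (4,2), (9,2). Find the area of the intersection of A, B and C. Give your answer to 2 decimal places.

The intersection is the polygon with vertices (8,0), (8,2), (9,2), (9,0).
By the shoelace formula its area is 2.00.

2.00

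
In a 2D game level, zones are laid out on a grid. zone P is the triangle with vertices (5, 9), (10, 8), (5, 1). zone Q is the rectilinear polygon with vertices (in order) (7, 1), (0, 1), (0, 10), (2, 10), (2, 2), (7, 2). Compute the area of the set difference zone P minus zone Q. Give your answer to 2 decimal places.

19.64

|zone P| = 20, |zone P∩zone Q| = 0.3571.
|zone P ∖ zone Q| = |zone P| − |zone P∩zone Q| = 20 − 0.3571 = 19.64.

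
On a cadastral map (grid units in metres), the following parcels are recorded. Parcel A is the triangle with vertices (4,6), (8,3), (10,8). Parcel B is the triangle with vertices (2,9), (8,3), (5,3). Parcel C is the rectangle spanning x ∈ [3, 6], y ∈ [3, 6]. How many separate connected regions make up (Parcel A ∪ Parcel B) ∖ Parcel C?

1

(Parcel A ∪ Parcel B) ∖ Parcel C is a single connected region.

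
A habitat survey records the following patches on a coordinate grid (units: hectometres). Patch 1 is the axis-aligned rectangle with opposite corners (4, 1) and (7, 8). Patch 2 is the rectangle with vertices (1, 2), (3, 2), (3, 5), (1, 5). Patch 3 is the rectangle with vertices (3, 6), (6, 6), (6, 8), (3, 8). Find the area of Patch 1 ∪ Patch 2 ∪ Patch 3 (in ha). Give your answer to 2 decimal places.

By inclusion–exclusion:
Individual areas: |Patch 1| = 21, |Patch 2| = 6, |Patch 3| = 6.
|Patch 1∩Patch 2| = 0 (no overlap).
|Patch 1∩Patch 3|: x∈[4,6], y∈[6,8] → 2·2 = 4.
|Patch 2∩Patch 3| = 0 (no overlap).
|Patch 1∩Patch 2∩Patch 3| = 0.
|Patch 1 ∪ Patch 2 ∪ Patch 3| = 33 − 4 + 0 = 29.00.

29.00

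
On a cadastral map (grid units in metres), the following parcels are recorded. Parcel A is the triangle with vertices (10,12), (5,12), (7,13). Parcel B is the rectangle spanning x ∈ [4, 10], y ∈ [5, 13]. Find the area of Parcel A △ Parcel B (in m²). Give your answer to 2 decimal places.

45.50

|Parcel A| = 2.5, |Parcel B| = 48, |Parcel A∩Parcel B| = 2.5.
|Parcel A △ Parcel B| = |Parcel A| + |Parcel B| − 2·|Parcel A∩Parcel B| = 2.5 + 48 − 5 = 45.50.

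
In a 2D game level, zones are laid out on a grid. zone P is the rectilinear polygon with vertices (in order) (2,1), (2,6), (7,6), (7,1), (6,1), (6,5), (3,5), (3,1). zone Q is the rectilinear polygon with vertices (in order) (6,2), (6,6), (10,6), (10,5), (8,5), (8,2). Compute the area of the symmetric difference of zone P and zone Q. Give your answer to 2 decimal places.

|zone P| = 13, |zone Q| = 10, |zone P∩zone Q| = 4.
|zone P △ zone Q| = |zone P| + |zone Q| − 2·|zone P∩zone Q| = 13 + 10 − 8 = 15.00.

15.00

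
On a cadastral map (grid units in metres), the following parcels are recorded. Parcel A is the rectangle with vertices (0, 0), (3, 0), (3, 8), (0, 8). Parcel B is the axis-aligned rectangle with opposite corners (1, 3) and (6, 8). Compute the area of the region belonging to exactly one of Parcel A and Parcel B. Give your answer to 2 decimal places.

|Parcel A∩Parcel B|: x∈[1,3], y∈[3,8] → 2·5 = 10.
|Parcel A △ Parcel B| = |Parcel A| + |Parcel B| − 2·|Parcel A∩Parcel B| = 24 + 25 − 20 = 29.00.

29.00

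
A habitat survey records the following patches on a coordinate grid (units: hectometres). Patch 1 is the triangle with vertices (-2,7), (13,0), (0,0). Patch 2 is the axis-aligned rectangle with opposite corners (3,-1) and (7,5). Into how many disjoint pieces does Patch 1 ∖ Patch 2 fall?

Patch 1 ∖ Patch 2 splits into 2 disjoint pieces (area 22.1667, area 8.4).

2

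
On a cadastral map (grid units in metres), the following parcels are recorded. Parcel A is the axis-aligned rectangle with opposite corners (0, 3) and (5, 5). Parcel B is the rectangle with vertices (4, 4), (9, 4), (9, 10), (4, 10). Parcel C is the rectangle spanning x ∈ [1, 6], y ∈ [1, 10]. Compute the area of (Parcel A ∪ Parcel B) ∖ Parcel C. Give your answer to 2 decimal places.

20.00

|Parcel A ∪ Parcel B| = 39.
|(Parcel A ∪ Parcel B) ∩ Parcel C| = 19.
|(Parcel A ∪ Parcel B) ∖ Parcel C| = 39 − 19 = 20.00.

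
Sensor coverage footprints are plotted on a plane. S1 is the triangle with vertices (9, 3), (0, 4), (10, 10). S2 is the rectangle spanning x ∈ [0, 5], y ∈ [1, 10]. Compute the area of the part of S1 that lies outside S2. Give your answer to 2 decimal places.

|S1| = 32, |S1∩S2| = 8.8889.
|S1 ∖ S2| = |S1| − |S1∩S2| = 32 − 8.8889 = 23.11.

23.11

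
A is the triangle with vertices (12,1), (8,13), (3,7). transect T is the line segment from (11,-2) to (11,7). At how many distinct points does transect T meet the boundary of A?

The segment meets the boundary at (11,4), (11,1.667).

2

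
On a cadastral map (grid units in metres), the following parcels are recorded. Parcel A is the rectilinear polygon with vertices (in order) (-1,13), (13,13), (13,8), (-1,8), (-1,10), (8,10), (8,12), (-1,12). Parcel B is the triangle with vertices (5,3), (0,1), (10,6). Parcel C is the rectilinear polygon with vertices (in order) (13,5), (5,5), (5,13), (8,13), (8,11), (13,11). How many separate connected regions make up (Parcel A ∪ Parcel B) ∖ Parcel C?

(Parcel A ∪ Parcel B) ∖ Parcel C splits into 4 disjoint pieces (area 6, area 10, area 12, area 2.3333).

4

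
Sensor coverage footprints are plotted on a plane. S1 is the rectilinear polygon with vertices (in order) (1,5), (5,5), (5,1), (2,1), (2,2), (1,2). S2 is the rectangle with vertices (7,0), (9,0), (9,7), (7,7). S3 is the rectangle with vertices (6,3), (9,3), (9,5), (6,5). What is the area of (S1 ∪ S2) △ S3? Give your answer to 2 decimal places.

|S1 ∪ S2| = 29.
|(S1 ∪ S2) ∩ S3| = 4.
|(S1 ∪ S2) △ S3| = 29 + 6 − 8 = 27.00.

27.00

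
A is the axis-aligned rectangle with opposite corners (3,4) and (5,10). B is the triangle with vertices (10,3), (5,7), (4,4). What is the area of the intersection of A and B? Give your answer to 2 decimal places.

1.50

The intersection is the polygon with vertices (5,4), (4,4), (5,7).
By the shoelace formula its area is 1.50.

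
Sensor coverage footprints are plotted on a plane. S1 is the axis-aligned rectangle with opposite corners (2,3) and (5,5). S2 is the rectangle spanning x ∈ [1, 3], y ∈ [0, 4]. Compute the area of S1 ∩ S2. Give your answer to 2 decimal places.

|S1∩S2|: x∈[2,3], y∈[3,4] → 1·1 = 1.

1.00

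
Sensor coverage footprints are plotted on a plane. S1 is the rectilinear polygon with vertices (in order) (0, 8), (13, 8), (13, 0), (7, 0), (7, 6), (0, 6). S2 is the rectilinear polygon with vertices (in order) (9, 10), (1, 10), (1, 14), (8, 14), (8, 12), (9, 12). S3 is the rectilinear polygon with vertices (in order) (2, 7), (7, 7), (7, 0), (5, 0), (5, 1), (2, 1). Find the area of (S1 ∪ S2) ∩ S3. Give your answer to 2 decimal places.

|S1 ∪ S2| = 92.
|(S1 ∪ S2) ∩ S3| = 5.00.

5.00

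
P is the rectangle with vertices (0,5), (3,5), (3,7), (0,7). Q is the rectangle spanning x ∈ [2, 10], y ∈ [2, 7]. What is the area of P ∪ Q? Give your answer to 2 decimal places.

By inclusion–exclusion:
Individual areas: |P| = 6, |Q| = 40.
|P∩Q|: x∈[2,3], y∈[5,7] → 1·2 = 2.
|P ∪ Q| = 46 − 2 = 44.00.

44.00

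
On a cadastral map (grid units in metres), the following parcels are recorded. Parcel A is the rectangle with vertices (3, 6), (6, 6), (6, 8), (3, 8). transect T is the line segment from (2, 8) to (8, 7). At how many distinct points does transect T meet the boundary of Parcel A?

The segment meets the boundary at (6,7.333), (3,7.833).

2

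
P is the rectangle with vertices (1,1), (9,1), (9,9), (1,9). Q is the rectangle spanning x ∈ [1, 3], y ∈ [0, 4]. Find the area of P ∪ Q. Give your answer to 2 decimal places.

By inclusion–exclusion:
Individual areas: |P| = 64, |Q| = 8.
|P∩Q|: x∈[1,3], y∈[1,4] → 2·3 = 6.
|P ∪ Q| = 72 − 6 = 66.00.

66.00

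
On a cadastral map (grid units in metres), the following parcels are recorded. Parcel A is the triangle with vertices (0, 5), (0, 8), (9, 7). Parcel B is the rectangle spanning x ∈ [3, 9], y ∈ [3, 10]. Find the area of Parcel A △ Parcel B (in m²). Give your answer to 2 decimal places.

43.50

|Parcel A| = 13.5, |Parcel B| = 42, |Parcel A∩Parcel B| = 6.
|Parcel A △ Parcel B| = |Parcel A| + |Parcel B| − 2·|Parcel A∩Parcel B| = 13.5 + 42 − 12 = 43.50.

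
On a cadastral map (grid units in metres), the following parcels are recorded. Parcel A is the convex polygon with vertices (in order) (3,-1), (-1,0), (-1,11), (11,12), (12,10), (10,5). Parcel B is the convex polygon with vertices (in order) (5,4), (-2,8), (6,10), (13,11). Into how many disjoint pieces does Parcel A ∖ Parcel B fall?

2

Parcel A ∖ Parcel B splits into 2 disjoint pieces (area 56.7205, area 22.725).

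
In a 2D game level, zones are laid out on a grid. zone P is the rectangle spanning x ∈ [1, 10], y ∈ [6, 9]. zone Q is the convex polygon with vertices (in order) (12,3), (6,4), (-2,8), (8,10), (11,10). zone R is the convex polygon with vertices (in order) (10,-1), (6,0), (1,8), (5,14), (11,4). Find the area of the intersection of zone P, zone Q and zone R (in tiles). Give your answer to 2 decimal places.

The intersection is the polygon with vertices (2.25,6), (1,8), (1.462,8.692), (3,9), (8,9), (9.8,6).
By the shoelace formula its area is 21.91.

21.91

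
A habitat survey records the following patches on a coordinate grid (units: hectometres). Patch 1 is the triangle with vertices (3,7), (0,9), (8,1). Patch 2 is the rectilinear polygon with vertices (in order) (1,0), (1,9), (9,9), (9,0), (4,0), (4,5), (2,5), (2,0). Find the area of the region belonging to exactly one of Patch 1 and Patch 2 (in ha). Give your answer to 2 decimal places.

|Patch 1| = 4, |Patch 2| = 62, |Patch 1∩Patch 2| = 3.8333.
|Patch 1 △ Patch 2| = |Patch 1| + |Patch 2| − 2·|Patch 1∩Patch 2| = 4 + 62 − 7.6667 = 58.33.

58.33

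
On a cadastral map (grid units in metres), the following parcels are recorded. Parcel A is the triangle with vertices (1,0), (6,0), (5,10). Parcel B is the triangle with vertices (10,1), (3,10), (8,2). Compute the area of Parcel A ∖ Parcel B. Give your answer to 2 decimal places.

|Parcel A| = 25, |Parcel A∩Parcel B| = 0.6056.
|Parcel A ∖ Parcel B| = |Parcel A| − |Parcel A∩Parcel B| = 25 − 0.6056 = 24.39.

24.39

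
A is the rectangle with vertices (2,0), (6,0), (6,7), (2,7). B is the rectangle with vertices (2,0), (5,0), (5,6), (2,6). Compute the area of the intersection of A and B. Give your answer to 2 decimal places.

|A∩B|: x∈[2,5], y∈[0,6] → 3·6 = 18.

18.00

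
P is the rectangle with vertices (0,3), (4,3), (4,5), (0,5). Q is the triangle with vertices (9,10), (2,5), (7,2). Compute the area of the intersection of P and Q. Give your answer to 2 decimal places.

1.20

The intersection is the polygon with vertices (4,5), (4,3.8), (2,5).
By the shoelace formula its area is 1.20.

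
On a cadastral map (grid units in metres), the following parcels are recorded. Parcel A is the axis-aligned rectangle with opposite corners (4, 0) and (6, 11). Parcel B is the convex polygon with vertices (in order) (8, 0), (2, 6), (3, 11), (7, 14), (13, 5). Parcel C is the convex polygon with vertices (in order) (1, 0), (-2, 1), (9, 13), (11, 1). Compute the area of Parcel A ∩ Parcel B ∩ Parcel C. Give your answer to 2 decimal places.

11.27

The intersection is the polygon with vertices (6,2), (4,4), (4,7.545), (6,9.727).
By the shoelace formula its area is 11.27.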